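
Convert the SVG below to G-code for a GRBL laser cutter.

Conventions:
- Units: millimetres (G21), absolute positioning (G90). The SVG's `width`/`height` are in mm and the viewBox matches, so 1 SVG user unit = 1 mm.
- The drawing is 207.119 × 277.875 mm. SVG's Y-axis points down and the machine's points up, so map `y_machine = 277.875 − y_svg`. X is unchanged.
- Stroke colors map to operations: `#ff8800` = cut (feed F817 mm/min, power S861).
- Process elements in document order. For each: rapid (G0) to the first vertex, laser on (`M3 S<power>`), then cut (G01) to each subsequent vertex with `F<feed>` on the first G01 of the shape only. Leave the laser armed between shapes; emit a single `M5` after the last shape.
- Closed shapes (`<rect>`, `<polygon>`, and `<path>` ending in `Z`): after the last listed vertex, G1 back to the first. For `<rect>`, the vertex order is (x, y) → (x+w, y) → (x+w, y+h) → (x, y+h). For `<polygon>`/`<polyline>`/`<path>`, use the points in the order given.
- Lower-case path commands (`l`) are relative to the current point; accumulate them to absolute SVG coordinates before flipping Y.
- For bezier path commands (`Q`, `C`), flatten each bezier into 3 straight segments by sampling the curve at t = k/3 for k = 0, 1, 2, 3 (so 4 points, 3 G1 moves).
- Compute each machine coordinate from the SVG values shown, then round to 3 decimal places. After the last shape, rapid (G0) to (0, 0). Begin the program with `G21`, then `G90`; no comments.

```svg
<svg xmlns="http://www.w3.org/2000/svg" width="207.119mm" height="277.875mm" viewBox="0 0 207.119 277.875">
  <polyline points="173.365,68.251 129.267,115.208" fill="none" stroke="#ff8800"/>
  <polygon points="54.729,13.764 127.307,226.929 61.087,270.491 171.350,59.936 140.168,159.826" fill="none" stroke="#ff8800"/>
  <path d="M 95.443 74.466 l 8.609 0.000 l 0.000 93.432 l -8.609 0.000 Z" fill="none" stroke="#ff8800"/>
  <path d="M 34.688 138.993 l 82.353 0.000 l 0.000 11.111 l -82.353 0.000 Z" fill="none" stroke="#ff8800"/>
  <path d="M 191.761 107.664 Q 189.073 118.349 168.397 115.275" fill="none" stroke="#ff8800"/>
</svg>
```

G21
G90
G0 X173.365 Y209.624
M3 S861
G01 X129.267 Y162.667 F817
G0 X54.729 Y264.111
M3 S861
G01 X127.307 Y50.946 F817
G01 X61.087 Y7.384
G01 X171.350 Y217.939
G01 X140.168 Y118.049
G01 X54.729 Y264.111
G0 X95.443 Y203.409
M3 S861
G01 X104.052 Y203.409 F817
G01 X104.052 Y109.977
G01 X95.443 Y109.977
G01 X95.443 Y203.409
G0 X34.688 Y138.882
M3 S861
G01 X117.041 Y138.882 F817
G01 X117.041 Y127.771
G01 X34.688 Y127.771
G01 X34.688 Y138.882
G0 X191.761 Y170.211
M3 S861
G01 X187.970 Y164.616 F817
G01 X180.182 Y162.079
G01 X168.397 Y162.600
M5
G0 X0.000 Y0.000

1 u = 1 mm; y_m = 277.875 − y.

[1] `<polyline>` line segment, #ff8800→cut S861 F817: (173.365,209.624) → (129.267,162.667)

[2] `<polygon>` closed polygon, #ff8800→cut S861 F817: (54.729,264.111) → (127.307,50.946) → (61.087,7.384) → (171.350,217.939) → (140.168,118.049) → (54.729,264.111) (closed)

[3] `<path>` rectangle, #ff8800→cut S861 F817: (95.443,203.409) → (104.052,203.409) → (104.052,109.977) → (95.443,109.977) → (95.443,203.409) (closed)

[4] `<path>` rectangle, #ff8800→cut S861 F817: (34.688,138.882) → (117.041,138.882) → (117.041,127.771) → (34.688,127.771) → (34.688,138.882) (closed)

[5] `<path>` quadratic bezier, #ff8800→cut S861 F817: (191.761,170.211) → (187.970,164.616) → (180.182,162.079) → (168.397,162.600)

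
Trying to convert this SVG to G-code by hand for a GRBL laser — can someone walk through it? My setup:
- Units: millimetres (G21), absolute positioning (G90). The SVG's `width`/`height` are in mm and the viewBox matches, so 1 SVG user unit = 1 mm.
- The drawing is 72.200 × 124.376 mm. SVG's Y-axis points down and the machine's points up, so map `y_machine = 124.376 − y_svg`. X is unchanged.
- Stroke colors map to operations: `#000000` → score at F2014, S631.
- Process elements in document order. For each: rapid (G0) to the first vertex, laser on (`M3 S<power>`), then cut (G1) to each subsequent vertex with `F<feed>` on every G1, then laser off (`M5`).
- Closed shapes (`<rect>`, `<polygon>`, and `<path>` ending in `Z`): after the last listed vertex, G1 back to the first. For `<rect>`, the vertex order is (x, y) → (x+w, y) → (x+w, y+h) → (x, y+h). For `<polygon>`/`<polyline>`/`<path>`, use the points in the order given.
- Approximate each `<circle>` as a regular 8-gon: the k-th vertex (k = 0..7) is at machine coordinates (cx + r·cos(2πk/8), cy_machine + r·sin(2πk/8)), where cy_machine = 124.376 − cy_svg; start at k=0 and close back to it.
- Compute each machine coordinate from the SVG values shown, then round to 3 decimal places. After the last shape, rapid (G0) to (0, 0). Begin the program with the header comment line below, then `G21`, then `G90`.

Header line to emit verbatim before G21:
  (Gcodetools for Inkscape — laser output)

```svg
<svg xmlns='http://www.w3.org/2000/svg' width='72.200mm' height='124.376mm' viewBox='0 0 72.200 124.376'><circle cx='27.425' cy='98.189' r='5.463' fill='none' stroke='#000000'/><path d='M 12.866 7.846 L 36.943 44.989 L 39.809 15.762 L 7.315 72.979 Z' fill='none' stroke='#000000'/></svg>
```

1 u = 1 mm; y_m = 124.376 − y.

[1] `<circle>` circle, #000000→score S631 F2014: (32.888,26.187) → (31.288,30.050) → (27.425,31.650) → (23.562,30.050) → (21.962,26.187) → (23.562,22.324) → (27.425,20.724) → (31.288,22.324) → (32.888,26.187) (closed)

[2] `<path>` closed polygon, #000000→score S631 F2014: (12.866,116.530) → (36.943,79.387) → (39.809,108.614) → (7.315,51.397) → (12.866,116.530) (closed)

(Gcodetools for Inkscape — laser output)
G21
G90
G0 X32.888 Y26.187
M3 S631
G1 X31.288 Y30.050 F2014
G1 X27.425 Y31.650 F2014
G1 X23.562 Y30.050 F2014
G1 X21.962 Y26.187 F2014
G1 X23.562 Y22.324 F2014
G1 X27.425 Y20.724 F2014
G1 X31.288 Y22.324 F2014
G1 X32.888 Y26.187 F2014
M5
G0 X12.866 Y116.530
M3 S631
G1 X36.943 Y79.387 F2014
G1 X39.809 Y108.614 F2014
G1 X7.315 Y51.397 F2014
G1 X12.866 Y116.530 F2014
M5
G0 X0.000 Y0.000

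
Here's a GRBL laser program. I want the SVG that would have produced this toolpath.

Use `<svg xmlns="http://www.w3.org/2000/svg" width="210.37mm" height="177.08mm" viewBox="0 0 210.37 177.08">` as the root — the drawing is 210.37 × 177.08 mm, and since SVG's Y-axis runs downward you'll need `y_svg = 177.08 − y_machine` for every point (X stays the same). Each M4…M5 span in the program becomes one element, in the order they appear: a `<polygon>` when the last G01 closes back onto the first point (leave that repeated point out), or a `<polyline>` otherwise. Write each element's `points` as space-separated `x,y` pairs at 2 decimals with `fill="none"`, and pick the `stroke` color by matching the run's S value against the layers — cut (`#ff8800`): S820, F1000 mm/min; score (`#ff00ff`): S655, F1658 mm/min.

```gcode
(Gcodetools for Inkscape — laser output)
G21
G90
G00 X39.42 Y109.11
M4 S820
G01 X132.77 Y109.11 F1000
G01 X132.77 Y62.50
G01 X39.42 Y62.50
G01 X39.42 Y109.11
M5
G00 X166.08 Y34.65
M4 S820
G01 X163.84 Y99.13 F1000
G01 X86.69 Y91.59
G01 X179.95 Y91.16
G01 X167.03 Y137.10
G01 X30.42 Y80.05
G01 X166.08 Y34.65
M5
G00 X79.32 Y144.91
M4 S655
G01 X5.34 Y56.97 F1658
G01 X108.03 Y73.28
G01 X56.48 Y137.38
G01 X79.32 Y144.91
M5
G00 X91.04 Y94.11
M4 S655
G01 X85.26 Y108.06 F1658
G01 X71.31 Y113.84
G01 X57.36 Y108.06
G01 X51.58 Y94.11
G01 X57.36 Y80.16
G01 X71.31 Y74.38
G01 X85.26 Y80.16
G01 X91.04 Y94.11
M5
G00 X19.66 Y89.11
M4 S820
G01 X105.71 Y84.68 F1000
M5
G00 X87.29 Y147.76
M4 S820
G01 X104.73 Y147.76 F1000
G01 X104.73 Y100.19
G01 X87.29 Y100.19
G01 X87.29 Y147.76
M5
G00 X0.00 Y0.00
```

y_svg = 177.08 − y_m.

[1] S820→`#ff8800` (cut); closed run; points: 39.42,67.97 132.77,67.97 132.77,114.58 39.42,114.58

[2] S820→`#ff8800` (cut); closed run; points: 166.08,142.43 163.84,77.95 86.69,85.49 179.95,85.92 167.03,39.98 30.42,97.03

[3] S655→`#ff00ff` (score); closed run; points: 79.32,32.17 5.34,120.11 108.03,103.80 56.48,39.70

[4] S655→`#ff00ff` (score); closed run; points: 91.04,82.97 85.26,69.02 71.31,63.24 57.36,69.02 51.58,82.97 57.36,96.92 71.31,102.70 85.26,96.92

[5] S820→`#ff8800` (cut); open run; points: 19.66,87.97 105.71,92.40

[6] S820→`#ff8800` (cut); closed run; points: 87.29,29.32 104.73,29.32 104.73,76.89 87.29,76.89

<svg xmlns="http://www.w3.org/2000/svg" width="210.37mm" height="177.08mm" viewBox="0 0 210.37 177.08">
  <polygon points="39.42,67.97 132.77,67.97 132.77,114.58 39.42,114.58" fill="none" stroke="#ff8800"/>
  <polygon points="166.08,142.43 163.84,77.95 86.69,85.49 179.95,85.92 167.03,39.98 30.42,97.03" fill="none" stroke="#ff8800"/>
  <polygon points="79.32,32.17 5.34,120.11 108.03,103.80 56.48,39.70" fill="none" stroke="#ff00ff"/>
  <polygon points="91.04,82.97 85.26,69.02 71.31,63.24 57.36,69.02 51.58,82.97 57.36,96.92 71.31,102.70 85.26,96.92" fill="none" stroke="#ff00ff"/>
  <polyline points="19.66,87.97 105.71,92.40" fill="none" stroke="#ff8800"/>
  <polygon points="87.29,29.32 104.73,29.32 104.73,76.89 87.29,76.89" fill="none" stroke="#ff8800"/>
</svg>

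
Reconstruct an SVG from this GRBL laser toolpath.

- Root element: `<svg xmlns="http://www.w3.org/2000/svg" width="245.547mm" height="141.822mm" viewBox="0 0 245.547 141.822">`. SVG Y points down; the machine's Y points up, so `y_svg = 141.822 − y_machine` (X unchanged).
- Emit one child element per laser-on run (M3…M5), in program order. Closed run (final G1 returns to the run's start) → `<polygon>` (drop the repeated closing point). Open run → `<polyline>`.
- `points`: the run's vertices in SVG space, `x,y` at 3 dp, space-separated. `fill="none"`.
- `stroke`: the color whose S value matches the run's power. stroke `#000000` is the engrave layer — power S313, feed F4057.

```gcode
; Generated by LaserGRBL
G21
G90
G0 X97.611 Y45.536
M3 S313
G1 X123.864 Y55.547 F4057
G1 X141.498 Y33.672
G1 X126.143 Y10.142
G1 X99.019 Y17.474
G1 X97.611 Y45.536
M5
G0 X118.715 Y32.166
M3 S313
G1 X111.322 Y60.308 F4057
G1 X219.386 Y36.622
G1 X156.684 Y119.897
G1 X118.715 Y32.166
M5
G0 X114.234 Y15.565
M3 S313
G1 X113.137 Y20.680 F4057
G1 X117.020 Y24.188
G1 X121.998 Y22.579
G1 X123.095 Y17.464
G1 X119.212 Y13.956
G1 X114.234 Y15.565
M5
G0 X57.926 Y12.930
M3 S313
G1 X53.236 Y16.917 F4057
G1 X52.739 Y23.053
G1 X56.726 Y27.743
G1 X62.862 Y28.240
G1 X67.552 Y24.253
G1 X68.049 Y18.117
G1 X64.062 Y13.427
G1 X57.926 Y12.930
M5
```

<svg xmlns="http://www.w3.org/2000/svg" width="245.547mm" height="141.822mm" viewBox="0 0 245.547 141.822">
  <polygon points="97.611,96.286 123.864,86.275 141.498,108.150 126.143,131.680 99.019,124.348" fill="none" stroke="#000000"/>
  <polygon points="118.715,109.656 111.322,81.514 219.386,105.200 156.684,21.925" fill="none" stroke="#000000"/>
  <polygon points="114.234,126.257 113.137,121.142 117.020,117.634 121.998,119.243 123.095,124.358 119.212,127.866" fill="none" stroke="#000000"/>
  <polygon points="57.926,128.892 53.236,124.905 52.739,118.769 56.726,114.079 62.862,113.582 67.552,117.569 68.049,123.705 64.062,128.395" fill="none" stroke="#000000"/>
</svg>

y_svg = 141.822 − y_m. Every run uses S313, so all elements get stroke `#000000` (engrave).

[1] closed run; points: 97.611,96.286 123.864,86.275 141.498,108.150 126.143,131.680 99.019,124.348

[2] closed run; points: 118.715,109.656 111.322,81.514 219.386,105.200 156.684,21.925

[3] closed run; points: 114.234,126.257 113.137,121.142 117.020,117.634 121.998,119.243 123.095,124.358 119.212,127.866

[4] closed run; points: 57.926,128.892 53.236,124.905 52.739,118.769 56.726,114.079 62.862,113.582 67.552,117.569 68.049,123.705 64.062,128.395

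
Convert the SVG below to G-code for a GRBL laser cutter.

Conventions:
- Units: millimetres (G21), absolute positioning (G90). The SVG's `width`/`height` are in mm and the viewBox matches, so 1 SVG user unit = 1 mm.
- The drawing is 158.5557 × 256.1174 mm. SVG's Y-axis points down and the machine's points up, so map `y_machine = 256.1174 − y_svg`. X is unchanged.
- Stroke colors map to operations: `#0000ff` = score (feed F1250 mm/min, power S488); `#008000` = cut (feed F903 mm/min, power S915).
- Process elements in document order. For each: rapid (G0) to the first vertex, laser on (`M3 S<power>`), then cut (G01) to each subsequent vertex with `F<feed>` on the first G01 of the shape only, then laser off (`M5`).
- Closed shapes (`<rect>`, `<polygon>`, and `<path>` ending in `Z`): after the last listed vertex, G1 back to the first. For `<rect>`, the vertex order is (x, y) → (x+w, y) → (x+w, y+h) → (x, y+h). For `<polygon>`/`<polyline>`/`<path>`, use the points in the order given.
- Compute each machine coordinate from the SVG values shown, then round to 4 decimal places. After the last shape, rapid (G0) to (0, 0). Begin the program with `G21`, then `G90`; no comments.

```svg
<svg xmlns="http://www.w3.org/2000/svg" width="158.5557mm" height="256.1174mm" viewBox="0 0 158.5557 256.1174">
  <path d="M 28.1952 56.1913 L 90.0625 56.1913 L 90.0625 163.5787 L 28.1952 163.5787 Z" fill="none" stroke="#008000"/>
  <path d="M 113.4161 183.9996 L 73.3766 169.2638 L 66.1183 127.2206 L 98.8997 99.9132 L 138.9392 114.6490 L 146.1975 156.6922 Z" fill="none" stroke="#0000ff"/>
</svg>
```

G21
G90
G0 X28.1952 Y199.9261
M3 S915
G01 X90.0625 Y199.9261 F903
G01 X90.0625 Y92.5387
G01 X28.1952 Y92.5387
G01 X28.1952 Y199.9261
M5
G0 X113.4161 Y72.1178
M3 S488
G01 X73.3766 Y86.8536 F1250
G01 X66.1183 Y128.8968
G01 X98.8997 Y156.2042
G01 X138.9392 Y141.4684
G01 X146.1975 Y99.4252
G01 X113.4161 Y72.1178
M5
G0 X0.0000 Y0.0000

viewBox `0 0 158.5557 256.1174` with mm width/height → 1 unit = 1 mm. Flip: y_m = 256.1174 − y_svg.

**Shape 1** — `<path>` rectangle, stroke `#008000` → cut (S915, F903). Machine vertices: (28.1952,199.9261) → (90.0625,199.9261) → (90.0625,92.5387) → (28.1952,92.5387) → (28.1952,199.9261). Closed: final G1 returns to the first vertex.

**Shape 2** — `<path>` regular polygon, stroke `#0000ff` → score (S488, F1250). Machine vertices: (113.4161,72.1178) → (73.3766,86.8536) → (66.1183,128.8968) → (98.8997,156.2042) → (138.9392,141.4684) → (146.1975,99.4252) → (113.4161,72.1178). Closed: final G1 returns to the first vertex.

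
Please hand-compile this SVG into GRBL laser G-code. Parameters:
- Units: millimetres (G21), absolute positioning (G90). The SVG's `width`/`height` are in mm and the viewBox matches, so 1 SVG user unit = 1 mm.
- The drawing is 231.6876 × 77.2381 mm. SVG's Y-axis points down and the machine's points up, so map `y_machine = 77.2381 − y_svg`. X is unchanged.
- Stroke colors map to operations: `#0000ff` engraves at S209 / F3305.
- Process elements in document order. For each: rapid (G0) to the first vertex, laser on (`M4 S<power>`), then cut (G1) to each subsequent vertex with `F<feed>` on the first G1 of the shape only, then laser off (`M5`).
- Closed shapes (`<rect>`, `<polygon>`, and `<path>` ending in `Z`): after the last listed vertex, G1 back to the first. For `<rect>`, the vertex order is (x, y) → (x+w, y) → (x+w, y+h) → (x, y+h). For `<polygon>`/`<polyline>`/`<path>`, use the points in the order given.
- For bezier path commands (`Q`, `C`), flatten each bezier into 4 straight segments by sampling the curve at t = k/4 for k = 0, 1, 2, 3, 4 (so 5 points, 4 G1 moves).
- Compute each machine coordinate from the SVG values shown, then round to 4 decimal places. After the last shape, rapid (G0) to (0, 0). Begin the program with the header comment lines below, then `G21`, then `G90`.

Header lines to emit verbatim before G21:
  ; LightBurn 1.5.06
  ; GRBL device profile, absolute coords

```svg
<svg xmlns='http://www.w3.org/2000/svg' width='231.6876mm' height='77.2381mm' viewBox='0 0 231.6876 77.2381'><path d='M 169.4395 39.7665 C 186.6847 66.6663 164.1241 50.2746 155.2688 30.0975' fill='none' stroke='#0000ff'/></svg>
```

; LightBurn 1.5.06
; GRBL device profile, absolute coords
G21
G90
G0 X169.4395 Y37.4716
M4 S209
G1 X175.7459 Y24.7966 F3305
G1 X172.1418 Y24.6523
G1 X163.6439 Y33.3348
G1 X155.2688 Y47.1406
M5
G0 X0.0000 Y0.0000

Since the viewBox matches the mm dimensions, user units are millimetres directly. The only transform is the Y-flip y_m = 77.2381 − y_svg.

Shape 1 is a cubic bezier drawn with `<path>`. Its stroke #0000ff means engrave at S209, F3305. After flipping Y the toolpath is (169.4395,37.4716) → (175.7459,24.7966) → (172.1418,24.6523) → (163.6439,33.3348) → (155.2688,47.1406).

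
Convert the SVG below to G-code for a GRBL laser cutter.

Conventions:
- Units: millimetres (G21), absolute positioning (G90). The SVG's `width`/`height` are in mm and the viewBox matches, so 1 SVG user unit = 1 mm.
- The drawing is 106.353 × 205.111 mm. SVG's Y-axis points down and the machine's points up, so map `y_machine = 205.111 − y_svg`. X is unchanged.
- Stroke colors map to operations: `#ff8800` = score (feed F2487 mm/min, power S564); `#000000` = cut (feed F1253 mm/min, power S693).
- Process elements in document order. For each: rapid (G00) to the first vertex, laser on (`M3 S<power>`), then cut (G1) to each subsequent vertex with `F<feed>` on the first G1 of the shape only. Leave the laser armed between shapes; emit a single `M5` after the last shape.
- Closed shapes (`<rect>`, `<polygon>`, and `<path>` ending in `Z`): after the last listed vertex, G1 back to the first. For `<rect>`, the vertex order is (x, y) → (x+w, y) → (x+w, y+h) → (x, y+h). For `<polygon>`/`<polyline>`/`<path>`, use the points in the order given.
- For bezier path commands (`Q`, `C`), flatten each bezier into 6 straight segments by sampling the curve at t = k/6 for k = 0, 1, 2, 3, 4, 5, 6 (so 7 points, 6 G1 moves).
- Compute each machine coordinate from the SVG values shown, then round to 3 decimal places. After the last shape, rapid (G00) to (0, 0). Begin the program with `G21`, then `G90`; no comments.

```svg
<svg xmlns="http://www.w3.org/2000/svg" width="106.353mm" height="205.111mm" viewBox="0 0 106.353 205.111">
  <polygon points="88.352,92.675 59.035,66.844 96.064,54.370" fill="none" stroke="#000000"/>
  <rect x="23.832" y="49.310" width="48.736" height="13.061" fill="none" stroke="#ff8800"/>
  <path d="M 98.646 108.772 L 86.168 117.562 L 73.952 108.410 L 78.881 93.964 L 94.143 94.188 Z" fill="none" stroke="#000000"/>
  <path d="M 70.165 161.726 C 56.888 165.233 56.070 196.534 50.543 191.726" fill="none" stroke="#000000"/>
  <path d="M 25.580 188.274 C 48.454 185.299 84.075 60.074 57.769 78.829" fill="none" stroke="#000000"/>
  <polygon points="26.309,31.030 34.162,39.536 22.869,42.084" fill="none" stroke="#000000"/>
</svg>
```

G21
G90
G00 X88.352 Y112.436
M3 S693
G1 X59.035 Y138.267 F1253
G1 X96.064 Y150.741
G1 X88.352 Y112.436
G00 X23.832 Y155.801
M3 S564
G1 X72.568 Y155.801 F2487
G1 X72.568 Y142.740
G1 X23.832 Y142.740
G1 X23.832 Y155.801
G00 X98.646 Y96.339
M3 S693
G1 X86.168 Y87.549 F1253
G1 X73.952 Y96.701
G1 X78.881 Y111.147
G1 X94.143 Y110.923
G1 X98.646 Y96.339
G00 X70.165 Y43.385
M3 S693
G1 X64.485 Y39.611 F1253
G1 X60.405 Y32.980
G1 X57.448 Y25.267
G1 X55.136 Y18.247
G1 X52.994 Y13.694
G1 X50.543 Y13.385
G00 X25.580 Y16.837
M3 S693
G1 X37.734 Y27.279 F1253
G1 X49.937 Y50.702
G1 X60.117 Y79.708
G1 X66.198 Y106.904
G1 X66.107 Y124.894
G1 X57.769 Y126.282
G00 X26.309 Y174.081
M3 S693
G1 X34.162 Y165.575 F1253
G1 X22.869 Y163.027
G1 X26.309 Y174.081
M5
G00 X0.000 Y0.000

viewBox `0 0 106.353 205.111` with mm width/height → 1 unit = 1 mm. Flip: y_m = 205.111 − y_svg.

**Shape 1** — `<polygon>` regular polygon, stroke `#000000` → cut (S693, F1253). Machine vertices: (88.352,112.436) → (59.035,138.267) → (96.064,150.741) → (88.352,112.436). Closed: final G1 returns to the first vertex.

**Shape 2** — `<rect>` rectangle, stroke `#ff8800` → score (S564, F2487). Machine vertices: (23.832,155.801) → (72.568,155.801) → (72.568,142.740) → (23.832,142.740) → (23.832,155.801). Closed: final G1 returns to the first vertex.

**Shape 3** — `<path>` regular polygon, stroke `#000000` → cut (S693, F1253). Machine vertices: (98.646,96.339) → (86.168,87.549) → (73.952,96.701) → (78.881,111.147) → (94.143,110.923) → (98.646,96.339). Closed: final G1 returns to the first vertex.

**Shape 4** — `<path>` cubic bezier, stroke `#000000` → cut (S693, F1253). Control points (SVG): P0=(70.165,161.726), P1=(56.888,165.233), P2=(56.070,196.534), P3=(50.543,191.726); sampled at t=k/6. Machine vertices: (70.165,43.385) → (64.485,39.611) → (60.405,32.980) → (57.448,25.267) → (55.136,18.247) → (52.994,13.694) → (50.543,13.385). Open path.

**Shape 5** — `<path>` cubic bezier, stroke `#000000` → cut (S693, F1253). Control points (SVG): P0=(25.580,188.274), P1=(48.454,185.299), P2=(84.075,60.074), P3=(57.769,78.829); sampled at t=k/6. Machine vertices: (25.580,16.837) → (37.734,27.279) → (49.937,50.702) → (60.117,79.708) → (66.198,106.904) → (66.107,124.894) → (57.769,126.282). Open path.

**Shape 6** — `<polygon>` regular polygon, stroke `#000000` → cut (S693, F1253). Machine vertices: (26.309,174.081) → (34.162,165.575) → (22.869,163.027) → (26.309,174.081). Closed: final G1 returns to the first vertex.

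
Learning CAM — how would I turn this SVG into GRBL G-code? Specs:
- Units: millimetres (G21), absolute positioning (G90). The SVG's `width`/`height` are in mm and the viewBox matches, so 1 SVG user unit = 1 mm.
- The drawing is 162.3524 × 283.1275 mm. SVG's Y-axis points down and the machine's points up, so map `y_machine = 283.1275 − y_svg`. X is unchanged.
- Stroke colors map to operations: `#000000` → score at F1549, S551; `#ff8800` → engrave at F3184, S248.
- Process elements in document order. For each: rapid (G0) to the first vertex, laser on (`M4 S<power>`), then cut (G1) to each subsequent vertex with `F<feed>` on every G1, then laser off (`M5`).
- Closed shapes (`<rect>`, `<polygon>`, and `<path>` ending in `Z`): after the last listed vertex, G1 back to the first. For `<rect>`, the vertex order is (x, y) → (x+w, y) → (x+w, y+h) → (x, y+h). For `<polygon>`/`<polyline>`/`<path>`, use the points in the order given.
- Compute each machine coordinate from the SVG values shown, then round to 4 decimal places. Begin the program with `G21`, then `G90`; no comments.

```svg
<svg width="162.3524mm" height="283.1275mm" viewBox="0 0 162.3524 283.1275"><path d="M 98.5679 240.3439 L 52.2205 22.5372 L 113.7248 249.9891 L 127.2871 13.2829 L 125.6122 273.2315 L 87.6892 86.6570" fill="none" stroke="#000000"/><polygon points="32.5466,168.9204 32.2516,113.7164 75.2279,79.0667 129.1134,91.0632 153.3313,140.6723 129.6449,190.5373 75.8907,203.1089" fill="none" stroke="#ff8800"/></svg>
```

1 u = 1 mm; y_m = 283.1275 − y.

[1] `<path>` open polyline, #000000→score S551 F1549: (98.5679,42.7836) → (52.2205,260.5903) → (113.7248,33.1384) → (127.2871,269.8446) → (125.6122,9.8960) → (87.6892,196.4705)

[2] `<polygon>` regular polygon, #ff8800→engrave S248 F3184: (32.5466,114.2071) → (32.2516,169.4111) → (75.2279,204.0608) → (129.1134,192.0643) → (153.3313,142.4552) → (129.6449,92.5902) → (75.8907,80.0186) → (32.5466,114.2071) (closed)

G21
G90
G0 X98.5679 Y42.7836
M4 S551
G1 X52.2205 Y260.5903 F1549
G1 X113.7248 Y33.1384 F1549
G1 X127.2871 Y269.8446 F1549
G1 X125.6122 Y9.8960 F1549
G1 X87.6892 Y196.4705 F1549
M5
G0 X32.5466 Y114.2071
M4 S248
G1 X32.2516 Y169.4111 F3184
G1 X75.2279 Y204.0608 F3184
G1 X129.1134 Y192.0643 F3184
G1 X153.3313 Y142.4552 F3184
G1 X129.6449 Y92.5902 F3184
G1 X75.8907 Y80.0186 F3184
G1 X32.5466 Y114.2071 F3184
M5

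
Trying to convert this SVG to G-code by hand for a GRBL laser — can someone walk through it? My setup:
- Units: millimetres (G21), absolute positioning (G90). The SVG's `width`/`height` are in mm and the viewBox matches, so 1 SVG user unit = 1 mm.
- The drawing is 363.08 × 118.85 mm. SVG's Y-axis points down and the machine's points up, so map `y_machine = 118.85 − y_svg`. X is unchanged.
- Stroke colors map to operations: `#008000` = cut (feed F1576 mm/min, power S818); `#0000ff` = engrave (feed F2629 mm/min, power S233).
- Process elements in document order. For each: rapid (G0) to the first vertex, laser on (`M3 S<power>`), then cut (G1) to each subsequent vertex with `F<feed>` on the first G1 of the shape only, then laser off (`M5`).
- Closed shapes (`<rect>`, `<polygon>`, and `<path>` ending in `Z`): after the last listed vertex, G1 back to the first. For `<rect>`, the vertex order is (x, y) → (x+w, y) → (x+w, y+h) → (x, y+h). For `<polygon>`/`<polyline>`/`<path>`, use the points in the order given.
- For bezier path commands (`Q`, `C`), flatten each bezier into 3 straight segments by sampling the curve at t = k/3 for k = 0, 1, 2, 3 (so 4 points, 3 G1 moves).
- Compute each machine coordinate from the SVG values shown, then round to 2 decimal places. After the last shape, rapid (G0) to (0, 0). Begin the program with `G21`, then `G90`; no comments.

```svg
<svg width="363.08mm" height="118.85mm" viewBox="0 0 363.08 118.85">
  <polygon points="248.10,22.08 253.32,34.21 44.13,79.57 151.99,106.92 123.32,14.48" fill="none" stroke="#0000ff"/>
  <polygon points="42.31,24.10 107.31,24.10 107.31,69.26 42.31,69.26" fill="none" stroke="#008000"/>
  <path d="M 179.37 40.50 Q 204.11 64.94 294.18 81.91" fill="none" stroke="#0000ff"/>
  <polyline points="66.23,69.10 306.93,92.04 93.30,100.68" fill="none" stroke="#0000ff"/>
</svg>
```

Since the viewBox matches the mm dimensions, user units are millimetres directly. The only transform is the Y-flip y_m = 118.85 − y_svg.

Shape 1 is a closed polygon drawn with `<polygon>`. Its stroke #0000ff means engrave at S233, F2629. After flipping Y the toolpath is (248.10,96.77) → (253.32,84.64) → (44.13,39.28) → (151.99,11.93) → (123.32,104.37) → (248.10,96.77), returning to the start.

Shape 2 is a rectangle drawn with `<polygon>`. Its stroke #008000 means cut at S818, F1576. After flipping Y the toolpath is (42.31,94.75) → (107.31,94.75) → (107.31,49.59) → (42.31,49.59) → (42.31,94.75), returning to the start.

Shape 3 is a quadratic bezier drawn with `<path>`. Its stroke #0000ff means engrave at S233, F2629. After flipping Y the toolpath is (179.37,78.35) → (203.12,62.89) → (241.39,49.08) → (294.18,36.94).

Shape 4 is a open polyline drawn with `<polyline>`. Its stroke #0000ff means engrave at S233, F2629. After flipping Y the toolpath is (66.23,49.75) → (306.93,26.81) → (93.30,18.17).

G21
G90
G0 X248.10 Y96.77
M3 S233
G1 X253.32 Y84.64 F2629
G1 X44.13 Y39.28
G1 X151.99 Y11.93
G1 X123.32 Y104.37
G1 X248.10 Y96.77
M5
G0 X42.31 Y94.75
M3 S818
G1 X107.31 Y94.75 F1576
G1 X107.31 Y49.59
G1 X42.31 Y49.59
G1 X42.31 Y94.75
M5
G0 X179.37 Y78.35
M3 S233
G1 X203.12 Y62.89 F2629
G1 X241.39 Y49.08
G1 X294.18 Y36.94
M5
G0 X66.23 Y49.75
M3 S233
G1 X306.93 Y26.81 F2629
G1 X93.30 Y18.17
M5
G0 X0.00 Y0.00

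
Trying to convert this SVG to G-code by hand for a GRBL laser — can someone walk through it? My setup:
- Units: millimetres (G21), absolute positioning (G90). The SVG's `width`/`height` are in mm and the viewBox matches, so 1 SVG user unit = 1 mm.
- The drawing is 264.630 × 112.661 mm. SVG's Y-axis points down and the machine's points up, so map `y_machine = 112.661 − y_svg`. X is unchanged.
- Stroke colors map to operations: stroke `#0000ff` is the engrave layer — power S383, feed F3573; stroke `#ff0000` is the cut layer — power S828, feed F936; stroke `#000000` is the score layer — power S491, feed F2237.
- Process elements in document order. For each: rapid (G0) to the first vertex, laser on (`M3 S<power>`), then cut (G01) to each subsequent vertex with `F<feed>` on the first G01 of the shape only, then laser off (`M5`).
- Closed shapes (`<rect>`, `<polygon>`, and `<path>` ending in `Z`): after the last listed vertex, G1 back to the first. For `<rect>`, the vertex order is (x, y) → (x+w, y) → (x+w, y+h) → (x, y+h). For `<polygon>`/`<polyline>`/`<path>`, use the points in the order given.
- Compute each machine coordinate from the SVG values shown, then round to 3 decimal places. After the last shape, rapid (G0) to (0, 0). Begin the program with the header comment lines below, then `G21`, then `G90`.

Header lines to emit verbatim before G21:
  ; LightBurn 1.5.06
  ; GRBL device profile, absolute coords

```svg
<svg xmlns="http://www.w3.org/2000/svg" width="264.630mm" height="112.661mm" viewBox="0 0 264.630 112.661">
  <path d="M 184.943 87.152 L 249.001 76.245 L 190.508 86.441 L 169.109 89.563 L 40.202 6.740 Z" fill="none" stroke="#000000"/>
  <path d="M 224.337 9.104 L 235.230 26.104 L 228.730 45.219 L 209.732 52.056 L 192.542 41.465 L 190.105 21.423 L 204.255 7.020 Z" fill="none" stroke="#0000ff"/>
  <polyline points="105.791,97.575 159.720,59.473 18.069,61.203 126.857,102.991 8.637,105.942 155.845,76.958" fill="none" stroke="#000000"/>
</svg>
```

Since the viewBox matches the mm dimensions, user units are millimetres directly. The only transform is the Y-flip y_m = 112.661 − y_svg.

Shape 1 is a closed polygon drawn with `<path>`. Its stroke #000000 means score at S491, F2237. After flipping Y the toolpath is (184.943,25.509) → (249.001,36.416) → (190.508,26.220) → (169.109,23.098) → (40.202,105.921) → (184.943,25.509), returning to the start.

Shape 2 is a regular polygon drawn with `<path>`. Its stroke #0000ff means engrave at S383, F3573. After flipping Y the toolpath is (224.337,103.557) → (235.230,86.557) → (228.730,67.442) → (209.732,60.605) → (192.542,71.196) → (190.105,91.238) → (204.255,105.641) → (224.337,103.557), returning to the start.

Shape 3 is a open polyline drawn with `<polyline>`. Its stroke #000000 means score at S491, F2237. After flipping Y the toolpath is (105.791,15.086) → (159.720,53.188) → (18.069,51.458) → (126.857,9.670) → (8.637,6.719) → (155.845,35.703).

; LightBurn 1.5.06
; GRBL device profile, absolute coords
G21
G90
G0 X184.943 Y25.509
M3 S491
G01 X249.001 Y36.416 F2237
G01 X190.508 Y26.220
G01 X169.109 Y23.098
G01 X40.202 Y105.921
G01 X184.943 Y25.509
M5
G0 X224.337 Y103.557
M3 S383
G01 X235.230 Y86.557 F3573
G01 X228.730 Y67.442
G01 X209.732 Y60.605
G01 X192.542 Y71.196
G01 X190.105 Y91.238
G01 X204.255 Y105.641
G01 X224.337 Y103.557
M5
G0 X105.791 Y15.086
M3 S491
G01 X159.720 Y53.188 F2237
G01 X18.069 Y51.458
G01 X126.857 Y9.670
G01 X8.637 Y6.719
G01 X155.845 Y35.703
M5
G0 X0.000 Y0.000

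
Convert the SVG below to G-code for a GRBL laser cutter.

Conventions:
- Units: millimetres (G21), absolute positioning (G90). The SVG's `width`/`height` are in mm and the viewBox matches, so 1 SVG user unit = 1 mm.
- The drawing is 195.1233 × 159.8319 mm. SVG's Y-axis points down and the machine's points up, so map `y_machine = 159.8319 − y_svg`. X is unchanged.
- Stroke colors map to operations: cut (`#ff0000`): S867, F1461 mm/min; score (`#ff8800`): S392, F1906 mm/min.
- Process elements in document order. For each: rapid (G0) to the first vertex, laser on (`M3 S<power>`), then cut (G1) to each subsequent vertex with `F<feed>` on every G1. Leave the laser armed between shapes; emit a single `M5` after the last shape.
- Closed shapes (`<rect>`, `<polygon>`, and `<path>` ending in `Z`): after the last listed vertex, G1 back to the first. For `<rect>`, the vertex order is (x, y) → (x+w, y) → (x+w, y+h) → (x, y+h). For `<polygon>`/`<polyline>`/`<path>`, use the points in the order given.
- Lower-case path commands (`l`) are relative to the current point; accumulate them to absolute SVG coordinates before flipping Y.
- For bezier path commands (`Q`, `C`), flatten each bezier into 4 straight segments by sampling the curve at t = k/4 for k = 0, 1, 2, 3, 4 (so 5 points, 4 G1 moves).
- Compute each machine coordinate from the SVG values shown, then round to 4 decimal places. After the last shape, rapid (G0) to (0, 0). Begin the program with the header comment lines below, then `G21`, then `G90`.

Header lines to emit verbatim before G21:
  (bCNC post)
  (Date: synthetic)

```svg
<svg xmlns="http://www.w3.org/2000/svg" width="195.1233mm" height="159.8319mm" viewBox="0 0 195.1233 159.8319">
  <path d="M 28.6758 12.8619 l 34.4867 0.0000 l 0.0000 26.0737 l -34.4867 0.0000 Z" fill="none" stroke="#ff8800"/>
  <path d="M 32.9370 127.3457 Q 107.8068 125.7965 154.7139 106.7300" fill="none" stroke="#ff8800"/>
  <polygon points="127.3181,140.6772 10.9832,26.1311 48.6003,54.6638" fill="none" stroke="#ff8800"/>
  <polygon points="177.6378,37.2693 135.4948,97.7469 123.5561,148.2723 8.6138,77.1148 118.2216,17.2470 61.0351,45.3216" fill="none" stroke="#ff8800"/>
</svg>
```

(bCNC post)
(Date: synthetic)
G21
G90
G0 X28.6758 Y146.9700
M3 S392
G1 X63.1625 Y146.9700 F1906
G1 X63.1625 Y120.8963 F1906
G1 X28.6758 Y120.8963 F1906
G1 X28.6758 Y146.9700 F1906
G0 X32.9370 Y32.4862
M3 S392
G1 X68.6242 Y34.3556 F1906
G1 X100.8161 Y38.4147 F1906
G1 X129.5127 Y44.6635 F1906
G1 X154.7139 Y53.1019 F1906
G0 X127.3181 Y19.1547
M3 S392
G1 X10.9832 Y133.7008 F1906
G1 X48.6003 Y105.1681 F1906
G1 X127.3181 Y19.1547 F1906
G0 X177.6378 Y122.5626
M3 S392
G1 X135.4948 Y62.0850 F1906
G1 X123.5561 Y11.5596 F1906
G1 X8.6138 Y82.7171 F1906
G1 X118.2216 Y142.5849 F1906
G1 X61.0351 Y114.5103 F1906
G1 X177.6378 Y122.5626 F1906
M5
G0 X0.0000 Y0.0000

1 u = 1 mm; y_m = 159.8319 − y.

[1] `<path>` rectangle, #ff8800→score S392 F1906: (28.6758,146.9700) → (63.1625,146.9700) → (63.1625,120.8963) → (28.6758,120.8963) → (28.6758,146.9700) (closed)

[2] `<path>` quadratic bezier, #ff8800→score S392 F1906: (32.9370,32.4862) → (68.6242,34.3556) → (100.8161,38.4147) → (129.5127,44.6635) → (154.7139,53.1019)

[3] `<polygon>` closed polygon, #ff8800→score S392 F1906: (127.3181,19.1547) → (10.9832,133.7008) → (48.6003,105.1681) → (127.3181,19.1547) (closed)

[4] `<polygon>` closed polygon, #ff8800→score S392 F1906: (177.6378,122.5626) → (135.4948,62.0850) → (123.5561,11.5596) → (8.6138,82.7171) → (118.2216,142.5849) → (61.0351,114.5103) → (177.6378,122.5626) (closed)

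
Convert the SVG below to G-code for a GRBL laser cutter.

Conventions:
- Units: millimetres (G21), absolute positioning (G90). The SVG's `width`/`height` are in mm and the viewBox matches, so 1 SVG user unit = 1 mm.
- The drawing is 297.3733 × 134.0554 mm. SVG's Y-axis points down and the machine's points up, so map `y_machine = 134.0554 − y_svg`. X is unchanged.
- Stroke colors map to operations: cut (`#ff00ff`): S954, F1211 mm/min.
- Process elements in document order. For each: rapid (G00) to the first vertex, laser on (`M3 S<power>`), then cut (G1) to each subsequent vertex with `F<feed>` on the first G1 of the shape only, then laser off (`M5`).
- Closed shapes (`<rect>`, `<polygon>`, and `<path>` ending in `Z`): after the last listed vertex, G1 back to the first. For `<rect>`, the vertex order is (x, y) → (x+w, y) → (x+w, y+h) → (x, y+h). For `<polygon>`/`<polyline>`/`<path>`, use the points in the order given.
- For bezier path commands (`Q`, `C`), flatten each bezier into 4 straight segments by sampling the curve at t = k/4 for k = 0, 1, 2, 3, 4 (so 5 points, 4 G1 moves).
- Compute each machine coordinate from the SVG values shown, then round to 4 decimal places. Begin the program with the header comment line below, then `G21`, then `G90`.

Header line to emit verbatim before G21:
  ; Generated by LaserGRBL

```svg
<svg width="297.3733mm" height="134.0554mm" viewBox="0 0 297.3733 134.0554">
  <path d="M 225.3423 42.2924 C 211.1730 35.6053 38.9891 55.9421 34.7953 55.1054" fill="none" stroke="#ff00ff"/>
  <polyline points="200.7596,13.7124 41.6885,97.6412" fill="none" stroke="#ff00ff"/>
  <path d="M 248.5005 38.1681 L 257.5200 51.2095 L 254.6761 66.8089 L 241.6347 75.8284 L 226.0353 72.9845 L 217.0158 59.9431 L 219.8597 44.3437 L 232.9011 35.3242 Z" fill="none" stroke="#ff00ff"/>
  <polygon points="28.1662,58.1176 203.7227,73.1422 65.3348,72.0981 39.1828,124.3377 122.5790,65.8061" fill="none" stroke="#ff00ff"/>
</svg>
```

1 u = 1 mm; y_m = 134.0554 − y.

[1] `<path>` cubic bezier, #ff00ff→cut S954 F1211: (225.3423,91.7630) → (190.1814,92.4644) → (126.3280,87.5504) → (64.3450,81.5394) → (34.7953,78.9500)

[2] `<polyline>` line segment, #ff00ff→cut S954 F1211: (200.7596,120.3430) → (41.6885,36.4142)

[3] `<path>` regular polygon, #ff00ff→cut S954 F1211: (248.5005,95.8873) → (257.5200,82.8459) → (254.6761,67.2465) → (241.6347,58.2270) → (226.0353,61.0709) → (217.0158,74.1123) → (219.8597,89.7117) → (232.9011,98.7312) → (248.5005,95.8873) (closed)

[4] `<polygon>` closed polygon, #ff00ff→cut S954 F1211: (28.1662,75.9378) → (203.7227,60.9132) → (65.3348,61.9573) → (39.1828,9.7177) → (122.5790,68.2493) → (28.1662,75.9378) (closed)

; Generated by LaserGRBL
G21
G90
G00 X225.3423 Y91.7630
M3 S954
G1 X190.1814 Y92.4644 F1211
G1 X126.3280 Y87.5504
G1 X64.3450 Y81.5394
G1 X34.7953 Y78.9500
M5
G00 X200.7596 Y120.3430
M3 S954
G1 X41.6885 Y36.4142 F1211
M5
G00 X248.5005 Y95.8873
M3 S954
G1 X257.5200 Y82.8459 F1211
G1 X254.6761 Y67.2465
G1 X241.6347 Y58.2270
G1 X226.0353 Y61.0709
G1 X217.0158 Y74.1123
G1 X219.8597 Y89.7117
G1 X232.9011 Y98.7312
G1 X248.5005 Y95.8873
M5
G00 X28.1662 Y75.9378
M3 S954
G1 X203.7227 Y60.9132 F1211
G1 X65.3348 Y61.9573
G1 X39.1828 Y9.7177
G1 X122.5790 Y68.2493
G1 X28.1662 Y75.9378
M5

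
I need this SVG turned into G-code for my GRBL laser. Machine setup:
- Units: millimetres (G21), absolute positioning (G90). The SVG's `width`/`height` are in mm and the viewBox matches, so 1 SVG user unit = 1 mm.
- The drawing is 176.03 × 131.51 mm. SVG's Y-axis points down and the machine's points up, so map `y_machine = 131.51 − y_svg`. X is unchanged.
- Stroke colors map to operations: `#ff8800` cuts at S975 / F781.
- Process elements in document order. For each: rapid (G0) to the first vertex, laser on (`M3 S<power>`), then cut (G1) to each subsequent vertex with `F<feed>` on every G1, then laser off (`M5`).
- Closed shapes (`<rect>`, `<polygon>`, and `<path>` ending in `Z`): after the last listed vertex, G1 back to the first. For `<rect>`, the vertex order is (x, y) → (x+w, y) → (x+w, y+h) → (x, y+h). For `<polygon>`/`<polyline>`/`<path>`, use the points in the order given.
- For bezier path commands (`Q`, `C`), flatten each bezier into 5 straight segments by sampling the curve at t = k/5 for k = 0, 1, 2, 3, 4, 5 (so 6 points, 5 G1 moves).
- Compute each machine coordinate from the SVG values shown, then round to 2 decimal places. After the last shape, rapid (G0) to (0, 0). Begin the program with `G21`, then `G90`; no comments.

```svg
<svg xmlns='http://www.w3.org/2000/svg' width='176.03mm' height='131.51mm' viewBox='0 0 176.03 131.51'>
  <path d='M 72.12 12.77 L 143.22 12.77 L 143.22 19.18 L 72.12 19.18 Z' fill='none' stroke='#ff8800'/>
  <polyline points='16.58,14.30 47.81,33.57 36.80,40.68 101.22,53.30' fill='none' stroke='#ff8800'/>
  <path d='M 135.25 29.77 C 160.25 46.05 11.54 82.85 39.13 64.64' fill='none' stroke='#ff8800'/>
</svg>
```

1 u = 1 mm; y_m = 131.51 − y.

[1] `<path>` rectangle, #ff8800→cut S975 F781: (72.12,118.74) → (143.22,118.74) → (143.22,112.33) → (72.12,112.33) → (72.12,118.74) (closed)

[2] `<polyline>` open polyline, #ff8800→cut S975 F781: (16.58,117.21) → (47.81,97.94) → (36.80,90.83) → (101.22,78.21)

[3] `<path>` cubic bezier, #ff8800→cut S975 F781: (135.25,101.74) → (132.20,90.11) → (104.27,77.19) → (68.25,66.59) → (40.93,61.94) → (39.13,66.87)

G21
G90
G0 X72.12 Y118.74
M3 S975
G1 X143.22 Y118.74 F781
G1 X143.22 Y112.33 F781
G1 X72.12 Y112.33 F781
G1 X72.12 Y118.74 F781
M5
G0 X16.58 Y117.21
M3 S975
G1 X47.81 Y97.94 F781
G1 X36.80 Y90.83 F781
G1 X101.22 Y78.21 F781
M5
G0 X135.25 Y101.74
M3 S975
G1 X132.20 Y90.11 F781
G1 X104.27 Y77.19 F781
G1 X68.25 Y66.59 F781
G1 X40.93 Y61.94 F781
G1 X39.13 Y66.87 F781
M5
G0 X0.00 Y0.00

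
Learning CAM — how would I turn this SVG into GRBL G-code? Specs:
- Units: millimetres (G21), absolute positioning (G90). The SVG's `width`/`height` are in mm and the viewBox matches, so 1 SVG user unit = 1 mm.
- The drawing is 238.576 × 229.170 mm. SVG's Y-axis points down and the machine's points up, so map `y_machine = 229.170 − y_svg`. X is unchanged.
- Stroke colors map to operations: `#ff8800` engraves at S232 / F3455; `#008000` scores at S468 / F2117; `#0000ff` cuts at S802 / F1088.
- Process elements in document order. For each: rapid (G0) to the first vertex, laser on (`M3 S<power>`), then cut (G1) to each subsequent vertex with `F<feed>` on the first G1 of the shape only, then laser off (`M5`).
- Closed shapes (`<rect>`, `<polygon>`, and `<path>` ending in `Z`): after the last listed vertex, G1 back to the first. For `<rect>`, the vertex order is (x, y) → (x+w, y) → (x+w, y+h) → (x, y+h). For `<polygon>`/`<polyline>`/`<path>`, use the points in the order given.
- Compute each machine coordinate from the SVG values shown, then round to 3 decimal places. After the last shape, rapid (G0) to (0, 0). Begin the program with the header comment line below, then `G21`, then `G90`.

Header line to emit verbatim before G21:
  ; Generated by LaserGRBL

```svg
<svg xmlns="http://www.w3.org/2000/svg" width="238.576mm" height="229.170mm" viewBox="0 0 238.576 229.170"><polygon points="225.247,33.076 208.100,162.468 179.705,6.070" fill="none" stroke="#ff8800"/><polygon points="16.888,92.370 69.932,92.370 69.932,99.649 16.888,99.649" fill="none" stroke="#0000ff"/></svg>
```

; Generated by LaserGRBL
G21
G90
G0 X225.247 Y196.094
M3 S232
G1 X208.100 Y66.702 F3455
G1 X179.705 Y223.100
G1 X225.247 Y196.094
M5
G0 X16.888 Y136.800
M3 S802
G1 X69.932 Y136.800 F1088
G1 X69.932 Y129.521
G1 X16.888 Y129.521
G1 X16.888 Y136.800
M5
G0 X0.000 Y0.000

Since the viewBox matches the mm dimensions, user units are millimetres directly. The only transform is the Y-flip y_m = 229.170 − y_svg.

Shape 1 is a closed polygon drawn with `<polygon>`. Its stroke #ff8800 means engrave at S232, F3455. After flipping Y the toolpath is (225.247,196.094) → (208.100,66.702) → (179.705,223.100) → (225.247,196.094), returning to the start.

Shape 2 is a rectangle drawn with `<polygon>`. Its stroke #0000ff means cut at S802, F1088. After flipping Y the toolpath is (16.888,136.800) → (69.932,136.800) → (69.932,129.521) → (16.888,129.521) → (16.888,136.800), returning to the start.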